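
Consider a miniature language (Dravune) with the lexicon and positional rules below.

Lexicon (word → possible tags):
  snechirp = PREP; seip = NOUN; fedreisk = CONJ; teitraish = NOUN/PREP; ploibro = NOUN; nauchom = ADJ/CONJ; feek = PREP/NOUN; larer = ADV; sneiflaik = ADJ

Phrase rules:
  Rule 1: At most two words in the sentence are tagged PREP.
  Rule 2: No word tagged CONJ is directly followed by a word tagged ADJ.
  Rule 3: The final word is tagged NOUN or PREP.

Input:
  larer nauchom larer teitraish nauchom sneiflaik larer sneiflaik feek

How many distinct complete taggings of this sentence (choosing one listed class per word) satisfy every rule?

8

Candidates per position — 1:larer {ADV}; 2:nauchom {ADJ,CONJ}; 3:larer {ADV}; 4:teitraish {NOUN,PREP}; 5:nauchom {ADJ,CONJ}; 6:sneiflaik {ADJ}; 7:larer {ADV}; 8:sneiflaik {ADJ}; 9:feek {PREP,NOUN}.
There are 16 candidate sequences in total.
Checking each against the rules leaves 8 sequences.
Count = 8.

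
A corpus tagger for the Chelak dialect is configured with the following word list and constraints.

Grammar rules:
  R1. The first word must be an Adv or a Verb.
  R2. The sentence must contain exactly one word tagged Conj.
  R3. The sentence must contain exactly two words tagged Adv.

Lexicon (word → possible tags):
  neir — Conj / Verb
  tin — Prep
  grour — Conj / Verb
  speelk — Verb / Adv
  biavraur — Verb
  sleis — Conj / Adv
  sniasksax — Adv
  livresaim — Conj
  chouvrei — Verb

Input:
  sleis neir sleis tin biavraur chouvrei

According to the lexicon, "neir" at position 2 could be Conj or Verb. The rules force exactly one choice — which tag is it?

Candidates per position — 1:sleis {Conj,Adv}; 2:neir {Conj,Verb}; 3:sleis {Conj,Adv}; 4:tin {Prep}; 5:biavraur {Verb}; 6:chouvrei {Verb}.
At position 1, choosing Conj makes rule 1 impossible to satisfy; hence Adv.
At position 3, choosing Conj makes rule 3 impossible to satisfy; hence Adv.
At position 2, choosing Verb makes rule 2 impossible to satisfy; hence Conj.
So the tagging must be: Adv Conj Adv Prep Verb Verb.
Rule-by-rule: rule 1 ✓; rule 2 ✓; rule 3 ✓.

Conj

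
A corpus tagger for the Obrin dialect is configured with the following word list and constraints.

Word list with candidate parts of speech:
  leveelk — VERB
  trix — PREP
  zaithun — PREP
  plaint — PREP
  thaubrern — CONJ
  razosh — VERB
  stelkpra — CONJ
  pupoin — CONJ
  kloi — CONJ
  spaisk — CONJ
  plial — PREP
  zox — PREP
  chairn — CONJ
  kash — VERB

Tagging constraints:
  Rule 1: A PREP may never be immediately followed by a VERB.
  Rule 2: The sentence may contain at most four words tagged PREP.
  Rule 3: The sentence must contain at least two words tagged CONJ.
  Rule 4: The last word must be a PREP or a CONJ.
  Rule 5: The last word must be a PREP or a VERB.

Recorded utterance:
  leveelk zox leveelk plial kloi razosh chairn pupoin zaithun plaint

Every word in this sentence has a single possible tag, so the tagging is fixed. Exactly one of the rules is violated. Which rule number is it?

1

Fixed tagging: VERB PREP VERB PREP CONJ VERB CONJ CONJ PREP PREP.
Checking each rule: R1 violated, R2 holds, R3 holds, R4 holds, R5 holds.
Only rule 1 fails.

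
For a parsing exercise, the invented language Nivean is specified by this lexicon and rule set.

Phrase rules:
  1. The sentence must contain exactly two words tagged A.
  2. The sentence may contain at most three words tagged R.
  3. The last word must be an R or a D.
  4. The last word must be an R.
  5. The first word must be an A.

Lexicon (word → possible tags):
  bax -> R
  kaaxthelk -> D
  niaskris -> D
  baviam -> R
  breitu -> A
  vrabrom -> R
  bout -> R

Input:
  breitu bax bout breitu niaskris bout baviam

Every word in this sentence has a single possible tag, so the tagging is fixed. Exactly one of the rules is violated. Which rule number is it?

2

Fixed tagging: A R R A D R R.
Checking each rule: R1 ok, R2 fails, R3 ok, R4 ok, R5 ok.
Only rule 2 fails.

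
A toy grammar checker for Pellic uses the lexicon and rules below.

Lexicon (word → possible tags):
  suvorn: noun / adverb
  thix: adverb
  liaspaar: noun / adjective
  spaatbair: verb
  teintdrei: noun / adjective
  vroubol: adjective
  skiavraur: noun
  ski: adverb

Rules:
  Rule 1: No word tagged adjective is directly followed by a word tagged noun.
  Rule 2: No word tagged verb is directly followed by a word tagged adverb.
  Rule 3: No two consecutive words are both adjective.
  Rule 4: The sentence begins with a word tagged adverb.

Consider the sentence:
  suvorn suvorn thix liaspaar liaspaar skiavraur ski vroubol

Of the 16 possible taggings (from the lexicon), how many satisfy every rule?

2

Candidates per position — 1:suvorn {noun,adverb}; 2:suvorn {noun,adverb}; 3:thix {adverb}; 4:liaspaar {noun,adjective}; 5:liaspaar {noun,adjective}; 6:skiavraur {noun}; 7:ski {adverb}; 8:vroubol {adjective}.
There are 16 candidate sequences in total.
The sequences that satisfy every rule: adverb noun adverb noun noun noun adverb adjective; adverb adverb adverb noun noun noun adverb adjective.
Count = 2.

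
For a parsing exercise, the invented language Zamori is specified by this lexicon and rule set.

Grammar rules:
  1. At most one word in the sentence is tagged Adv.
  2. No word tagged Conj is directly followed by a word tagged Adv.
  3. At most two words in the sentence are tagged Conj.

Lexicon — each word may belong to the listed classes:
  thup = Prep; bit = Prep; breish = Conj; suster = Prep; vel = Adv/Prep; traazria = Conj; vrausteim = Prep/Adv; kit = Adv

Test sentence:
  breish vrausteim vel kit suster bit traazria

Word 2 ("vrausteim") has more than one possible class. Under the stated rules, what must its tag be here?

Candidates per position — 1:breish {Conj}; 2:vrausteim {Prep,Adv}; 3:vel {Adv,Prep}; 4:kit {Adv}; 5:suster {Prep}; 6:bit {Prep}; 7:traazria {Conj}.
Word 2 cannot be Adv — rule 1 would then fail for every completion. It is Prep.
Word 3 cannot be Adv — rule 1 would then fail for every completion. It is Prep.
The unique satisfying tagging is: Conj Prep Prep Adv Prep Prep Conj.
Rule-by-rule: rule 1 ✓; rule 2 ✓; rule 3 ✓.

Prep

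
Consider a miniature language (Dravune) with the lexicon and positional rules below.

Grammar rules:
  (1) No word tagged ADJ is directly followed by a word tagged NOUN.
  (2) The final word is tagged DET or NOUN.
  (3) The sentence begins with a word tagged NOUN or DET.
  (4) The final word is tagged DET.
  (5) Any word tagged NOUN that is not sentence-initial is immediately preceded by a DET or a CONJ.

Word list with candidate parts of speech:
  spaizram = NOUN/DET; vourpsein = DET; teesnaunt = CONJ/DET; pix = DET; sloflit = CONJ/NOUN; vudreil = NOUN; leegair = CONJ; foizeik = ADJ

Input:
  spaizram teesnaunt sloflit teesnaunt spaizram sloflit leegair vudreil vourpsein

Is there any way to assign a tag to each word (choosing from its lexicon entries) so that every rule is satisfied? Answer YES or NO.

YES

Candidates per position — 1:spaizram {NOUN,DET}; 2:teesnaunt {CONJ,DET}; 3:sloflit {CONJ,NOUN}; 4:teesnaunt {CONJ,DET}; 5:spaizram {NOUN,DET}; 6:sloflit {CONJ,NOUN}; 7:leegair {CONJ}; 8:vudreil {NOUN}; 9:vourpsein {DET}.
One satisfying assignment: NOUN DET NOUN DET DET CONJ CONJ NOUN DET.
Check: rule 1 satisfied; rule 2 satisfied; rule 3 satisfied; rule 4 satisfied; rule 5 satisfied.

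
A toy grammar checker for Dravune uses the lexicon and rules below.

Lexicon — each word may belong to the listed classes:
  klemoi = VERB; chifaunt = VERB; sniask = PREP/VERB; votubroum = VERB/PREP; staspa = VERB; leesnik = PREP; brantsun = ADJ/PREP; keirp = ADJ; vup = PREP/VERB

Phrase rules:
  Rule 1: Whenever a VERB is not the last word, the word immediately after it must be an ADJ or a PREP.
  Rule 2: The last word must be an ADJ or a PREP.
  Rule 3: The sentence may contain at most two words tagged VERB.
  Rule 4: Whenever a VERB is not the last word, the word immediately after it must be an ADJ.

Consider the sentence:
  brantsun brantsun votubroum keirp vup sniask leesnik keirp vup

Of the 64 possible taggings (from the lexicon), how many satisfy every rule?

Candidates per position — 1:brantsun {ADJ,PREP}; 2:brantsun {ADJ,PREP}; 3:votubroum {VERB,PREP}; 4:keirp {ADJ}; 5:vup {PREP,VERB}; 6:sniask {PREP,VERB}; 7:leesnik {PREP}; 8:keirp {ADJ}; 9:vup {PREP,VERB}.
There are 64 candidate sequences in total.
Checking each against the rules leaves 8 sequences.
Count = 8.

8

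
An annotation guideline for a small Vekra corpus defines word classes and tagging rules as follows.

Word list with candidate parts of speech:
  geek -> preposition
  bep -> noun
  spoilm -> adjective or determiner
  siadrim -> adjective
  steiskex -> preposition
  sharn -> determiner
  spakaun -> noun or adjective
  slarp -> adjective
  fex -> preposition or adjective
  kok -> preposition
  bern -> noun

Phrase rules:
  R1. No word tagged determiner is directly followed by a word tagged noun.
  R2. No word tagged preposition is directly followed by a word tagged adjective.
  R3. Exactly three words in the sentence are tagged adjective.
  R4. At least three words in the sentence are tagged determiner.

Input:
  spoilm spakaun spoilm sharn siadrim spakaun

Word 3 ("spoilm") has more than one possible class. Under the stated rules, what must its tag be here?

determiner

Candidates per position — 1:spoilm {adjective,determiner}; 2:spakaun {noun,adjective}; 3:spoilm {adjective,determiner}; 4:sharn {determiner}; 5:siadrim {adjective}; 6:spakaun {noun,adjective}.
Word 1 cannot be adjective — rule 4 would then fail for every completion. It is determiner.
Word 2 cannot be noun — rule 1 would then fail for every completion. It is adjective.
Word 3 cannot be adjective — rule 4 would then fail for every completion. It is determiner.
Word 6 cannot be noun — rule 3 would then fail for every completion. It is adjective.
That leaves exactly one tagging: determiner adjective determiner determiner adjective adjective.
Verifying each rule — rule 1 satisfied; rule 2 satisfied; rule 3 satisfied; rule 4 satisfied.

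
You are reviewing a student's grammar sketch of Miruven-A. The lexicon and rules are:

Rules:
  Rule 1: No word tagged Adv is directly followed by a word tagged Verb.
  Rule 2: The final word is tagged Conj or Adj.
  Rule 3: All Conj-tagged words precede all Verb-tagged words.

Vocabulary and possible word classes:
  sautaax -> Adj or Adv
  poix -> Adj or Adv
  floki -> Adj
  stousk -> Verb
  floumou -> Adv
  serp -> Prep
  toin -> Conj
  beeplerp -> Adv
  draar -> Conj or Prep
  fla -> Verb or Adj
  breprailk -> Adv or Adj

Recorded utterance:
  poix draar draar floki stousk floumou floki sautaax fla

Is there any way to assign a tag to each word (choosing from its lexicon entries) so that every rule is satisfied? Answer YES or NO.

Candidates per position — 1:poix {Adj,Adv}; 2:draar {Conj,Prep}; 3:draar {Conj,Prep}; 4:floki {Adj}; 5:stousk {Verb}; 6:floumou {Adv}; 7:floki {Adj}; 8:sautaax {Adj,Adv}; 9:fla {Verb,Adj}.
One satisfying assignment: Adj Conj Prep Adj Verb Adv Adj Adv Adj.
Checking: rule 1 holds; rule 2 holds; rule 3 holds.

YES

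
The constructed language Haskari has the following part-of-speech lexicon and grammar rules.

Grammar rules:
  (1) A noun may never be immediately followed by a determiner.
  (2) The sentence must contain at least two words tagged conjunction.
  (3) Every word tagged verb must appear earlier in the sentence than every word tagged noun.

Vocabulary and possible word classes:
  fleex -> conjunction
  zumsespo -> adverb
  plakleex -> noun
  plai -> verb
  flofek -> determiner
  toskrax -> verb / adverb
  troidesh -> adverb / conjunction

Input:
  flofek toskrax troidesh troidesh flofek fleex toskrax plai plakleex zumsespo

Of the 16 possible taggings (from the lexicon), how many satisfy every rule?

Candidates per position — 1:flofek {determiner}; 2:toskrax {verb,adverb}; 3:troidesh {adverb,conjunction}; 4:troidesh {adverb,conjunction}; 5:flofek {determiner}; 6:fleex {conjunction}; 7:toskrax {verb,adverb}; 8:plai {verb}; 9:plakleex {noun}; 10:zumsespo {adverb}.
There are 16 candidate sequences in total.
Checking each against the rules leaves 12 sequences.
Count = 12.

12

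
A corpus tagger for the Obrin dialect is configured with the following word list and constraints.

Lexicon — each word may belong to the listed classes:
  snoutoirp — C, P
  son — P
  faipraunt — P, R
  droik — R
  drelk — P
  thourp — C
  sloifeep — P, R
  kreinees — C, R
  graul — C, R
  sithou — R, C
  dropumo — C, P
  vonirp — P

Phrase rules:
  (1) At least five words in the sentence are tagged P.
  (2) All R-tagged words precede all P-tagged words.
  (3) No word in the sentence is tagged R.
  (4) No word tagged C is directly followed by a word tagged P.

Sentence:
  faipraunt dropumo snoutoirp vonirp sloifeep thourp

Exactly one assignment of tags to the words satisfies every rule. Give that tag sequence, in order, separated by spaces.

Candidates per position — 1:faipraunt {P,R}; 2:dropumo {C,P}; 3:snoutoirp {C,P}; 4:vonirp {P}; 5:sloifeep {P,R}; 6:thourp {C}.
If word 1 were R, no tagging could satisfy rule 1; so word 1 is P.
If word 2 were C, no tagging could satisfy rule 1; so word 2 is P.
If word 3 were C, no tagging could satisfy rule 1; so word 3 is P.
If word 5 were R, no tagging could satisfy rule 1; so word 5 is P.
That leaves exactly one tagging: P P P P P C.
Rule-by-rule: rule 1 ok; rule 2 ok; rule 3 ok; rule 4 ok.

P P P P P C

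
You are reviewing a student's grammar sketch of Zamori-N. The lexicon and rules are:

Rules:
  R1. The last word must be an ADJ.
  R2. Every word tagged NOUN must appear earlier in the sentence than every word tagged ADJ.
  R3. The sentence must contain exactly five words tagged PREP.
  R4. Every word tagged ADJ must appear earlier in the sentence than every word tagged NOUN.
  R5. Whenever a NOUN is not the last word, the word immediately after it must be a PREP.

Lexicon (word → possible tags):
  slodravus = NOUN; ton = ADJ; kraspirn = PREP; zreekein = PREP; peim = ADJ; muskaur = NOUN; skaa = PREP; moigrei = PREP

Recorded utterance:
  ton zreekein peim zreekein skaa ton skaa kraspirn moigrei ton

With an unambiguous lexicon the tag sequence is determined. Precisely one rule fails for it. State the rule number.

3

Fixed tagging: ADJ PREP ADJ PREP PREP ADJ PREP PREP PREP ADJ.
Rule check: R1 holds, R2 holds, R3 violated, R4 holds, R5 holds.
Only rule 3 fails.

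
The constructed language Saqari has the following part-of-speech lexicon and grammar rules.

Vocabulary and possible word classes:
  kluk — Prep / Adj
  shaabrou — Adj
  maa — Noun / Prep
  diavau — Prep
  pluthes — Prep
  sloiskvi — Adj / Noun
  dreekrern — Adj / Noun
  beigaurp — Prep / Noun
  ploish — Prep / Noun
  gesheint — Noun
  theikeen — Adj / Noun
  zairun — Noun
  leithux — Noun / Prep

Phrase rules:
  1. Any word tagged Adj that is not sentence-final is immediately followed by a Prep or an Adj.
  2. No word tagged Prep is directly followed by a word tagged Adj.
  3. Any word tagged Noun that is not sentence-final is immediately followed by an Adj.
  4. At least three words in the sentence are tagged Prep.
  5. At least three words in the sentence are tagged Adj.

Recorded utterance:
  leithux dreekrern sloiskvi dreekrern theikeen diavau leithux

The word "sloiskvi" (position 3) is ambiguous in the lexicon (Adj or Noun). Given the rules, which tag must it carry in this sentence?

Candidates per position — 1:leithux {Noun,Prep}; 2:dreekrern {Adj,Noun}; 3:sloiskvi {Adj,Noun}; 4:dreekrern {Adj,Noun}; 5:theikeen {Adj,Noun}; 6:diavau {Prep}; 7:leithux {Noun,Prep}.
Position 1: tagging it Noun would leave rule 4 unsatisfiable, so it must be Prep.
Position 2: tagging it Adj would leave rule 2 unsatisfiable, so it must be Noun.
Position 3: tagging it Noun would leave rule 3 unsatisfiable, so it must be Adj.
Position 4: tagging it Noun would leave rule 1 unsatisfiable, so it must be Adj.
Position 5: tagging it Noun would leave rule 1 unsatisfiable, so it must be Adj.
Position 7: tagging it Noun would leave rule 4 unsatisfiable, so it must be Prep.
So the tagging must be: Prep Noun Adj Adj Adj Prep Prep.
Check: rule 1 ✓; rule 2 ✓; rule 3 ✓; rule 4 ✓; rule 5 ✓.

Adj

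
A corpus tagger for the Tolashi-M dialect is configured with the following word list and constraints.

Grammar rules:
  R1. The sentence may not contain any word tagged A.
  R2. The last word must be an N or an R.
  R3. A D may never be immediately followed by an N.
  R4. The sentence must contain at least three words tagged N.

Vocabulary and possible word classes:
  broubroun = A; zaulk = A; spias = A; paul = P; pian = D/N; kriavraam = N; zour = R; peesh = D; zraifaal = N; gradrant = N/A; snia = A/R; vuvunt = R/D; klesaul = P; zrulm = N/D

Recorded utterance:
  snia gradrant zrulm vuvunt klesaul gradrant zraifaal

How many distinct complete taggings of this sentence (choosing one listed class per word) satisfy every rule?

4

Candidates per position — 1:snia {A,R}; 2:gradrant {N,A}; 3:zrulm {N,D}; 4:vuvunt {R,D}; 5:klesaul {P}; 6:gradrant {N,A}; 7:zraifaal {N}.
There are 32 candidate sequences in total.
The sequences that satisfy every rule: R N N R P N N; R N N D P N N; R N D R P N N; R N D D P N N.
Count = 4.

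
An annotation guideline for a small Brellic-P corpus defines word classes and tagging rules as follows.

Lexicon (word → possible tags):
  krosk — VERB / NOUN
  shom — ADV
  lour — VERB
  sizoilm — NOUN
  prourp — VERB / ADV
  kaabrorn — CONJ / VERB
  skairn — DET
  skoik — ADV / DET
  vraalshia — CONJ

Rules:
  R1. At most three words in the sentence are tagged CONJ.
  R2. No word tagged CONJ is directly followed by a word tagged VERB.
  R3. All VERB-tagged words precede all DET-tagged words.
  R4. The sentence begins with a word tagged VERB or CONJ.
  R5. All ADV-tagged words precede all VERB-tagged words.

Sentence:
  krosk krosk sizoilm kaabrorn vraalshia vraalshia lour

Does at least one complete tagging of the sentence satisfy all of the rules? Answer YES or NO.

Candidates per position — 1:krosk {VERB,NOUN}; 2:krosk {VERB,NOUN}; 3:sizoilm {NOUN}; 4:kaabrorn {CONJ,VERB}; 5:vraalshia {CONJ}; 6:vraalshia {CONJ}; 7:lour {VERB}.
Rule 2 cannot be satisfied by any choice of tags from the lexicon.
So there is no consistent tagging.

NO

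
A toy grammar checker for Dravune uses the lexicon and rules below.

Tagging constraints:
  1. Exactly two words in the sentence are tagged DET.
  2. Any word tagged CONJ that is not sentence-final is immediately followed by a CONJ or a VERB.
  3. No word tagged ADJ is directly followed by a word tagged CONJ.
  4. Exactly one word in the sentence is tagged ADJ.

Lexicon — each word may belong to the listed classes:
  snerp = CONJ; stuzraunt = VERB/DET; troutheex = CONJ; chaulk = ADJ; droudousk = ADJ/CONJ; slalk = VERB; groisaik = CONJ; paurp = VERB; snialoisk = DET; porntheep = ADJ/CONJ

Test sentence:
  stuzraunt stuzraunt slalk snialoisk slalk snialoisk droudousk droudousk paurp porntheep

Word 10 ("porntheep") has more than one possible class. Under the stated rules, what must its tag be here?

ADJ

Candidates per position — 1:stuzraunt {VERB,DET}; 2:stuzraunt {VERB,DET}; 3:slalk {VERB}; 4:snialoisk {DET}; 5:slalk {VERB}; 6:snialoisk {DET}; 7:droudousk {ADJ,CONJ}; 8:droudousk {ADJ,CONJ}; 9:paurp {VERB}; 10:porntheep {ADJ,CONJ}.
If word 1 were DET, no tagging could satisfy rule 1; so word 1 is VERB.
If word 2 were DET, no tagging could satisfy rule 1; so word 2 is VERB.
Position 10: the remaining choice is settled jointly with positions 7, 8 — only ADJ at position 10 is part of a tagging that satisfies every rule.
The only consistent sequence is: VERB VERB VERB DET VERB DET CONJ CONJ VERB ADJ.
Checking: rule 1 satisfied; rule 2 satisfied; rule 3 satisfied; rule 4 satisfied.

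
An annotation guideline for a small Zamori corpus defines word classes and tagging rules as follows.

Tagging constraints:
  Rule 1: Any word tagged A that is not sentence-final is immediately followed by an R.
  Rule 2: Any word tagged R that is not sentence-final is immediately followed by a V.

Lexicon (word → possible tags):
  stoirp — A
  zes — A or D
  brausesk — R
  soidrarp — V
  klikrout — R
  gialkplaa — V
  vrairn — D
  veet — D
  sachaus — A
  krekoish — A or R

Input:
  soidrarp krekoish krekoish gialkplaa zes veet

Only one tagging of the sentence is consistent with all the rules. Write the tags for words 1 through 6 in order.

V A R V D D

Candidates per position — 1:soidrarp {V}; 2:krekoish {A,R}; 3:krekoish {A,R}; 4:gialkplaa {V}; 5:zes {A,D}; 6:veet {D}.
At position 2, choosing R makes rule 2 impossible to satisfy; hence A.
At position 3, choosing A makes rule 1 impossible to satisfy; hence R.
At position 5, choosing A makes rule 1 impossible to satisfy; hence D.
The only consistent sequence is: V A R V D D.
Rule-by-rule: rule 1 satisfied; rule 2 satisfied.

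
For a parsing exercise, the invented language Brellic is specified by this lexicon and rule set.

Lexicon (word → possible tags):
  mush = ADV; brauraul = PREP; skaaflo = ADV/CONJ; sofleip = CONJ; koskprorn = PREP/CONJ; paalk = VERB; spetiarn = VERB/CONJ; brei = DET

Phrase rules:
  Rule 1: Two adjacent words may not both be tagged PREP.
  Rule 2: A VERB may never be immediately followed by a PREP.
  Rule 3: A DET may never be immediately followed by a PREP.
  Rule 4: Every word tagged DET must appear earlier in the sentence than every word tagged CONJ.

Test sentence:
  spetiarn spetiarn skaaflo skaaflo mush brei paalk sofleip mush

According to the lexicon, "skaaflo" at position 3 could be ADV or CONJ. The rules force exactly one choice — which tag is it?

Candidates per position — 1:spetiarn {VERB,CONJ}; 2:spetiarn {VERB,CONJ}; 3:skaaflo {ADV,CONJ}; 4:skaaflo {ADV,CONJ}; 5:mush {ADV}; 6:brei {DET}; 7:paalk {VERB}; 8:sofleip {CONJ}; 9:mush {ADV}.
If word 1 were CONJ, no tagging could satisfy rule 4; so word 1 is VERB.
If word 2 were CONJ, no tagging could satisfy rule 4; so word 2 is VERB.
If word 3 were CONJ, no tagging could satisfy rule 4; so word 3 is ADV.
If word 4 were CONJ, no tagging could satisfy rule 4; so word 4 is ADV.
So the tagging must be: VERB VERB ADV ADV ADV DET VERB CONJ ADV.
Verifying each rule — rule 1 holds; rule 2 holds; rule 3 holds; rule 4 holds.

ADV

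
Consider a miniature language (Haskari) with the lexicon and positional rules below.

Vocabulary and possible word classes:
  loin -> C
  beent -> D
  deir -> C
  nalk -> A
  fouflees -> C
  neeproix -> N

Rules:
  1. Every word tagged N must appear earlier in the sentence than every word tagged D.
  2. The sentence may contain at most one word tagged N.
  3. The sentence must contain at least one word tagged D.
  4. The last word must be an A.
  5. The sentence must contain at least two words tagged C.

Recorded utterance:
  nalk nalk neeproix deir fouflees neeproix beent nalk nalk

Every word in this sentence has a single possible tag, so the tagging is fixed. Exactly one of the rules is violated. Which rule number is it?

Fixed tagging: A A N C C N D A A.
Applying the rules: R1 pass, R2 fail, R3 pass, R4 pass, R5 pass.
Only rule 2 fails.

2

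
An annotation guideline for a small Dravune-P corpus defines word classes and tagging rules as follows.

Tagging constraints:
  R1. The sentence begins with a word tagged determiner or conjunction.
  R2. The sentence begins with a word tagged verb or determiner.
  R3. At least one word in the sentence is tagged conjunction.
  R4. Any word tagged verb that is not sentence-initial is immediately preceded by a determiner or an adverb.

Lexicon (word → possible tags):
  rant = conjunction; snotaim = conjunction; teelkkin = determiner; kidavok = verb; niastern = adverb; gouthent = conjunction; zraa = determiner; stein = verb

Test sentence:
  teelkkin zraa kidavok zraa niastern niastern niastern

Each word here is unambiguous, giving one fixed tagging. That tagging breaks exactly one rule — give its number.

3

Fixed tagging: determiner determiner verb determiner adverb adverb adverb.
Rule check: R1 pass, R2 pass, R3 fail, R4 pass.
Only rule 3 fails.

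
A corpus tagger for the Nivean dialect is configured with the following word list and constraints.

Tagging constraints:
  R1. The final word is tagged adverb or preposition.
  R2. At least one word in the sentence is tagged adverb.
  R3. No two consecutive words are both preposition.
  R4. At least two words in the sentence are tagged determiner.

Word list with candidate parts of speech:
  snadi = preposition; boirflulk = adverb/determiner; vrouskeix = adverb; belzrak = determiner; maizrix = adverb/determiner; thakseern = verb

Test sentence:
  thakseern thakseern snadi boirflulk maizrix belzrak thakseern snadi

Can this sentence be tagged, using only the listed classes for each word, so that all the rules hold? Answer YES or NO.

Candidates per position — 1:thakseern {verb}; 2:thakseern {verb}; 3:snadi {preposition}; 4:boirflulk {adverb,determiner}; 5:maizrix {adverb,determiner}; 6:belzrak {determiner}; 7:thakseern {verb}; 8:snadi {preposition}.
One satisfying assignment: verb verb preposition determiner adverb determiner verb preposition.
Rule-by-rule: rule 1 satisfied; rule 2 satisfied; rule 3 satisfied; rule 4 satisfied.

YES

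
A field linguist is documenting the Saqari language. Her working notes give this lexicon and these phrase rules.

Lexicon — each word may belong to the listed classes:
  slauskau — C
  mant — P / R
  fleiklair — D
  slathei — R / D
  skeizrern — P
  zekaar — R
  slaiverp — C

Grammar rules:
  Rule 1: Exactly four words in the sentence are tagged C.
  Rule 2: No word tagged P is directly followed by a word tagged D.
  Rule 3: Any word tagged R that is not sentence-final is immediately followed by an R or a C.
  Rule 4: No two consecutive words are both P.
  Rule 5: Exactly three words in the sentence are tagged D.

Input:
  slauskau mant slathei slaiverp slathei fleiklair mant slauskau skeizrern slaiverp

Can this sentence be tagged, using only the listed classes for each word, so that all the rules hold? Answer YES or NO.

Candidates per position — 1:slauskau {C}; 2:mant {P,R}; 3:slathei {R,D}; 4:slaiverp {C}; 5:slathei {R,D}; 6:fleiklair {D}; 7:mant {P,R}; 8:slauskau {C}; 9:skeizrern {P}; 10:slaiverp {C}.
Every candidate sequence violates at least one rule; no consistent tagging exists.

NO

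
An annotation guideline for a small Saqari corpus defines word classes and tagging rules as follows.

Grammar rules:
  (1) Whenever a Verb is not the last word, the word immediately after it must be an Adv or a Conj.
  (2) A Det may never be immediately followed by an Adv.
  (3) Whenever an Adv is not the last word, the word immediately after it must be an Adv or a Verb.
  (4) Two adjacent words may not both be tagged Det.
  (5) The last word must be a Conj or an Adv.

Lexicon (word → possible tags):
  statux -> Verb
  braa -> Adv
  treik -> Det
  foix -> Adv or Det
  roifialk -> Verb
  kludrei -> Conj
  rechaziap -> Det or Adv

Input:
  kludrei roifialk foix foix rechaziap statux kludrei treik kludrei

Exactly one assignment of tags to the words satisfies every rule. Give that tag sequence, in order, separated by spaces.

Conj Verb Adv Adv Adv Verb Conj Det Conj

Candidates per position — 1:kludrei {Conj}; 2:roifialk {Verb}; 3:foix {Adv,Det}; 4:foix {Adv,Det}; 5:rechaziap {Det,Adv}; 6:statux {Verb}; 7:kludrei {Conj}; 8:treik {Det}; 9:kludrei {Conj}.
Position 3: tagging it Det would leave rule 1 unsatisfiable, so it must be Adv.
Position 4: tagging it Det would leave rule 3 unsatisfiable, so it must be Adv.
Position 5: tagging it Det would leave rule 3 unsatisfiable, so it must be Adv.
So the tagging must be: Conj Verb Adv Adv Adv Verb Conj Det Conj.
Check: rule 1 ok; rule 2 ok; rule 3 ok; rule 4 ok; rule 5 ok.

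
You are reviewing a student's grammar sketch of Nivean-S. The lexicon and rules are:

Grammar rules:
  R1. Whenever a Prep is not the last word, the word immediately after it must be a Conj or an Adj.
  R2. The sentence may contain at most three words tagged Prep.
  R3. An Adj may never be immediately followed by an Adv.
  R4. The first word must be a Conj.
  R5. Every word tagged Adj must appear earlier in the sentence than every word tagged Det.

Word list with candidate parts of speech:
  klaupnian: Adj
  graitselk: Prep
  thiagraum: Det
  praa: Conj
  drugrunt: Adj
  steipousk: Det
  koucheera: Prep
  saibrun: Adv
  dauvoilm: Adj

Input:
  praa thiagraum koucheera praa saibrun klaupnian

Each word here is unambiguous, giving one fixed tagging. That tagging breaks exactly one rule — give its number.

Fixed tagging: Conj Det Prep Conj Adv Adj.
Checking each rule: R1 ✓, R2 ✓, R3 ✓, R4 ✓, R5 ✗.
Only rule 5 fails.

5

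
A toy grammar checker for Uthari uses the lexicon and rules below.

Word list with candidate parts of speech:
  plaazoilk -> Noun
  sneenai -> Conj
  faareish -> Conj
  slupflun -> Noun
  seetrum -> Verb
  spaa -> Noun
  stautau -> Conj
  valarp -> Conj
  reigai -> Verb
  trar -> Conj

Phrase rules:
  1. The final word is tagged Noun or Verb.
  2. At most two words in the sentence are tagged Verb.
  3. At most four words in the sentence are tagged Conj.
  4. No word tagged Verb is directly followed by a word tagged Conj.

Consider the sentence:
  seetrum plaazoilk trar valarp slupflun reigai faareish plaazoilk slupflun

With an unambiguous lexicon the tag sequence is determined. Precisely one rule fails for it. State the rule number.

4

Fixed tagging: Verb Noun Conj Conj Noun Verb Conj Noun Noun.
Rule check: R1 holds, R2 holds, R3 holds, R4 violated.
Only rule 4 fails.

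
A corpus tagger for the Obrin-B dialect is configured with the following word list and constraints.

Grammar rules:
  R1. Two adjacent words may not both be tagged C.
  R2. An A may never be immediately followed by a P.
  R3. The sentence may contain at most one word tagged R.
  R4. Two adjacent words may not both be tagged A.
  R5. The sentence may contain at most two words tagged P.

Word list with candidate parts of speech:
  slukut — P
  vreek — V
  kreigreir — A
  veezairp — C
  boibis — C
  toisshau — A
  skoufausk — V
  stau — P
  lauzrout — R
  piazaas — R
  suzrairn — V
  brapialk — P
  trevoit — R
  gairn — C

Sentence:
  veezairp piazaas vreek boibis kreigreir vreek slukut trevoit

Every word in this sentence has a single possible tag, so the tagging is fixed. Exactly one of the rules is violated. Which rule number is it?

Fixed tagging: C R V C A V P R.
Applying the rules: R1 pass, R2 pass, R3 fail, R4 pass, R5 pass.
Only rule 3 fails.

3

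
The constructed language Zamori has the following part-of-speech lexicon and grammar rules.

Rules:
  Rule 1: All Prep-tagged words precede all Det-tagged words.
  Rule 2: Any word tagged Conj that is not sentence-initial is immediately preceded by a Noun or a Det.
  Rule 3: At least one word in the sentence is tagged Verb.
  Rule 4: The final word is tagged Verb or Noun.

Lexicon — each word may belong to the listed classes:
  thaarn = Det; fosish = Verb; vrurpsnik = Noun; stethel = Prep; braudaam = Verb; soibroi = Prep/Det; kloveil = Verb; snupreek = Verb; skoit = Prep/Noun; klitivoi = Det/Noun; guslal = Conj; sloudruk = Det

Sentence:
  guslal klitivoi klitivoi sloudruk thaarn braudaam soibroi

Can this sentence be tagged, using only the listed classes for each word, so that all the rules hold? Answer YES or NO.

Candidates per position — 1:guslal {Conj}; 2:klitivoi {Det,Noun}; 3:klitivoi {Det,Noun}; 4:sloudruk {Det}; 5:thaarn {Det}; 6:braudaam {Verb}; 7:soibroi {Prep,Det}.
Rule 4 cannot be satisfied by any choice of tags from the lexicon.
So there is no consistent tagging.

NO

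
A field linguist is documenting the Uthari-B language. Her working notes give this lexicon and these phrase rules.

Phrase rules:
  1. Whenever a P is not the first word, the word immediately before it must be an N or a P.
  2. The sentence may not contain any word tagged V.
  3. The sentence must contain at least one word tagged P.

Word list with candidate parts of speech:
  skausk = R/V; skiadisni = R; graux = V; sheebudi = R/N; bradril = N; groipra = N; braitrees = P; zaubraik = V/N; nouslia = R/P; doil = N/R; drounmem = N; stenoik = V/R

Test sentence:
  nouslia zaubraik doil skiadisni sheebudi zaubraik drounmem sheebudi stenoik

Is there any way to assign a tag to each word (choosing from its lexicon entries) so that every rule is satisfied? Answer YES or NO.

Candidates per position — 1:nouslia {R,P}; 2:zaubraik {V,N}; 3:doil {N,R}; 4:skiadisni {R}; 5:sheebudi {R,N}; 6:zaubraik {V,N}; 7:drounmem {N}; 8:sheebudi {R,N}; 9:stenoik {V,R}.
One satisfying assignment: P N N R N N N N R.
Rule-by-rule: rule 1 ok; rule 2 ok; rule 3 ok.

YES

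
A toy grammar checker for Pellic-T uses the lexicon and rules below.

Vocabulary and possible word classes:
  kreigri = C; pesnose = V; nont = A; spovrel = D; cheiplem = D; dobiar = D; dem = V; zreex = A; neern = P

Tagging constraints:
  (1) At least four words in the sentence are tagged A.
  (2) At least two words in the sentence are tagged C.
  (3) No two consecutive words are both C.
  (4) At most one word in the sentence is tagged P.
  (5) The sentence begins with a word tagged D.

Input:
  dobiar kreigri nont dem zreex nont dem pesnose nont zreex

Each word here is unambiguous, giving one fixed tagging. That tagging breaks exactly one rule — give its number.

2

Fixed tagging: D C A V A A V V A A.
Applying the rules: R1 ok, R2 fails, R3 ok, R4 ok, R5 ok.
Only rule 2 fails.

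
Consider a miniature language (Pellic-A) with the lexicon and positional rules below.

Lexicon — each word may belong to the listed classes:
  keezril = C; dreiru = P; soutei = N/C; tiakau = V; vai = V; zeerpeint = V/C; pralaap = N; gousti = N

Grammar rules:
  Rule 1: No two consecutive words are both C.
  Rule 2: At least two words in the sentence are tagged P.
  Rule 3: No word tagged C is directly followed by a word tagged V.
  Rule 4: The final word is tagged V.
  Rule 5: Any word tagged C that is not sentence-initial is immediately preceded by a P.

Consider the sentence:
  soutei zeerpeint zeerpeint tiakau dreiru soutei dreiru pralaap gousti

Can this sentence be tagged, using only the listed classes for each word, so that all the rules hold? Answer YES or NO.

Candidates per position — 1:soutei {N,C}; 2:zeerpeint {V,C}; 3:zeerpeint {V,C}; 4:tiakau {V}; 5:dreiru {P}; 6:soutei {N,C}; 7:dreiru {P}; 8:pralaap {N}; 9:gousti {N}.
Rule 4 cannot be satisfied by any choice of tags from the lexicon.
So there is no consistent tagging.

NO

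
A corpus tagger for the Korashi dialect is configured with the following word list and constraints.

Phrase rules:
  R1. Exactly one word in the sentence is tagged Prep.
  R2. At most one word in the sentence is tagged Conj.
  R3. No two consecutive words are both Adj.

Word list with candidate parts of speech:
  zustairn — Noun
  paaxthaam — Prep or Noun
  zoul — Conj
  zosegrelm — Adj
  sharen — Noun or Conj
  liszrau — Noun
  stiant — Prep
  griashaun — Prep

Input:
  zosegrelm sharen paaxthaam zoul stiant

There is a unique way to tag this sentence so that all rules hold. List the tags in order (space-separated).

Adj Noun Noun Conj Prep

Candidates per position — 1:zosegrelm {Adj}; 2:sharen {Noun,Conj}; 3:paaxthaam {Prep,Noun}; 4:zoul {Conj}; 5:stiant {Prep}.
Position 2: tagging it Conj would leave rule 2 unsatisfiable, so it must be Noun.
Position 3: tagging it Prep would leave rule 1 unsatisfiable, so it must be Noun.
That leaves exactly one tagging: Adj Noun Noun Conj Prep.
Verifying each rule — rule 1 ✓; rule 2 ✓; rule 3 ✓.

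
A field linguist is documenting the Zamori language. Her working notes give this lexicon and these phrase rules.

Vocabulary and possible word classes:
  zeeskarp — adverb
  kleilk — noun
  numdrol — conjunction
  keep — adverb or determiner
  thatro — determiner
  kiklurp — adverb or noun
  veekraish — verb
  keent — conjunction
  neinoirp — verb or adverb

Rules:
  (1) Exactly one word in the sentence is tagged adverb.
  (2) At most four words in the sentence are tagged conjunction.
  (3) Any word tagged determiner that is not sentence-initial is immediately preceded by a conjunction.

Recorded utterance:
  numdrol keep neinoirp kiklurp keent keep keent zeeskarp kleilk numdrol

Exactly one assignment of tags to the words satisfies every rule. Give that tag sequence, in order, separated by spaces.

Candidates per position — 1:numdrol {conjunction}; 2:keep {adverb,determiner}; 3:neinoirp {verb,adverb}; 4:kiklurp {adverb,noun}; 5:keent {conjunction}; 6:keep {adverb,determiner}; 7:keent {conjunction}; 8:zeeskarp {adverb}; 9:kleilk {noun}; 10:numdrol {conjunction}.
At position 2, choosing adverb makes rule 1 impossible to satisfy; hence determiner.
At position 3, choosing adverb makes rule 1 impossible to satisfy; hence verb.
At position 4, choosing adverb makes rule 1 impossible to satisfy; hence noun.
At position 6, choosing adverb makes rule 1 impossible to satisfy; hence determiner.
The only consistent sequence is: conjunction determiner verb noun conjunction determiner conjunction adverb noun conjunction.
Check: rule 1 ✓; rule 2 ✓; rule 3 ✓.

conjunction determiner verb noun conjunction determiner conjunction adverb noun conjunction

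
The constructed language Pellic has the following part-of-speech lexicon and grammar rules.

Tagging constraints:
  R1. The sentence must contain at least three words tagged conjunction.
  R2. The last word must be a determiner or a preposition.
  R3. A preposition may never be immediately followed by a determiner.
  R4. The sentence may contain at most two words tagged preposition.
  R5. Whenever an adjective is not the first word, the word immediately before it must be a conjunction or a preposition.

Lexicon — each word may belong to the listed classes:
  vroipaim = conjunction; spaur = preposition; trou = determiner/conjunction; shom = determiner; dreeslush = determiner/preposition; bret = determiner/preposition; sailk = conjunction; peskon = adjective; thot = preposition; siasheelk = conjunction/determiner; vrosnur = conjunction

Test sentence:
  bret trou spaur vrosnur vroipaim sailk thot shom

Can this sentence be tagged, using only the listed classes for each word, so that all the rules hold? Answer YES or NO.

Candidates per position — 1:bret {determiner,preposition}; 2:trou {determiner,conjunction}; 3:spaur {preposition}; 4:vrosnur {conjunction}; 5:vroipaim {conjunction}; 6:sailk {conjunction}; 7:thot {preposition}; 8:shom {determiner}.
Rule 3 cannot be satisfied by any choice of tags from the lexicon.
So there is no consistent tagging.

NO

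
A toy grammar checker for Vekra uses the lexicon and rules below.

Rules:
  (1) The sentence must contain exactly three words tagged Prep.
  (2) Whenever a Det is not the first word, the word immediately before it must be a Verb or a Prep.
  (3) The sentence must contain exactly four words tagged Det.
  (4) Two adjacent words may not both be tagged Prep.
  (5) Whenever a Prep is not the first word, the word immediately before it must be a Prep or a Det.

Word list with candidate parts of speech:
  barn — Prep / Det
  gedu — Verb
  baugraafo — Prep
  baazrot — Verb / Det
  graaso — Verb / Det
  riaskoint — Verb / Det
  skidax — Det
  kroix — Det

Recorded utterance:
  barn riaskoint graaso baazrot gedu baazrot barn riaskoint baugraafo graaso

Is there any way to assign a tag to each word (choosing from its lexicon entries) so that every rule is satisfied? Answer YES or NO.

Candidates per position — 1:barn {Prep,Det}; 2:riaskoint {Verb,Det}; 3:graaso {Verb,Det}; 4:baazrot {Verb,Det}; 5:gedu {Verb}; 6:baazrot {Verb,Det}; 7:barn {Prep,Det}; 8:riaskoint {Verb,Det}; 9:baugraafo {Prep}; 10:graaso {Verb,Det}.
One satisfying assignment: Prep Verb Verb Det Verb Det Prep Det Prep Det.
Checking: rule 1 satisfied; rule 2 satisfied; rule 3 satisfied; rule 4 satisfied; rule 5 satisfied.

YES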